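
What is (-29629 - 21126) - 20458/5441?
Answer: -276178413/5441 ≈ -50759.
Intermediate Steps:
(-29629 - 21126) - 20458/5441 = -50755 - 20458*1/5441 = -50755 - 20458/5441 = -276178413/5441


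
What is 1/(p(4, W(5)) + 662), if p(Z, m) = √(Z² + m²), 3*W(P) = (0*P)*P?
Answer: 1/666 ≈ 0.0015015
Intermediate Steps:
W(P) = 0 (W(P) = ((0*P)*P)/3 = (0*P)/3 = (⅓)*0 = 0)
1/(p(4, W(5)) + 662) = 1/(√(4² + 0²) + 662) = 1/(√(16 + 0) + 662) = 1/(√16 + 662) = 1/(4 + 662) = 1/666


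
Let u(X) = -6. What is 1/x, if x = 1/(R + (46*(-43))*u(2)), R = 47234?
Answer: 59102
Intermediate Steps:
x = 1/59102 (x = 1/(47234 + (46*(-43))*(-6)) = 1/(47234 - 1978*(-6)) = 1/(47234 + 11868) = 1/59102 ≈ 1.6920e-5)
1/x = 1/(1/59102) = 59102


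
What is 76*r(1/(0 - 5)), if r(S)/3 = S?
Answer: -228/5 ≈ -45.600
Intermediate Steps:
r(S) = 3*S
76*r(1/(0 - 5)) = 76*(3/(0 - 5)) = 76*(3/(-5)) = 76*(3*(-⅕)) = 76*(-⅗) = -228/5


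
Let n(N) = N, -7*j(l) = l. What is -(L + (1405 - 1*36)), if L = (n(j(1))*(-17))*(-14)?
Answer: -1335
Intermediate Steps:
j(l) = -l/7
L = -34 (L = (-⅐*1*(-17))*(-14) = -⅐*(-17)*(-14) = (17/7)*(-14) = -34)
-(L + (1405 - 1*36)) = -(-34 + (1405 - 1*36)) = -(-34 + (1405 - 36)) = -(-34 + 1369) = -1*1335 = -1335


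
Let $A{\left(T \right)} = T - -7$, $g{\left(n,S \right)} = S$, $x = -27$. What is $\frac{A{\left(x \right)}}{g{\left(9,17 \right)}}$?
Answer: $- \frac{20}{17} \approx -1.1765$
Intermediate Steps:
$A{\left(T \right)} = 7 + T$ ($A{\left(T \right)} = T + 7 = 7 + T$)
$\frac{A{\left(x \right)}}{g{\left(9,17 \right)}} = \frac{7 - 27}{17} = \left(-20\right) \frac{1}{17} = - \frac{20}{17}$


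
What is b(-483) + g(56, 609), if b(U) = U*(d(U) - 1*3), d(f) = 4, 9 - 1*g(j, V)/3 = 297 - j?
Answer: -1179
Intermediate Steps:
g(j, V) = -864 + 3*j (g(j, V) = 27 - 3*(297 - j) = 27 + (-891 + 3*j) = -864 + 3*j)
b(U) = U (b(U) = U*(4 - 1*3) = U*(4 - 3) = U*1 = U)
b(-483) + g(56, 609) = -483 + (-864 + 3*56) = -483 + (-864 + 168) = -483 - 696 = -1179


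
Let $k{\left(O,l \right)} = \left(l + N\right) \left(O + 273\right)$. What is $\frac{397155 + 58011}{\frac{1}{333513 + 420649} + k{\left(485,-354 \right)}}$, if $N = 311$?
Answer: $- \frac{343268900892}{24581156227} \approx -13.965$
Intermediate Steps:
$k{\left(O,l \right)} = \left(273 + O\right) \left(311 + l\right)$ ($k{\left(O,l \right)} = \left(l + 311\right) \left(O + 273\right) = \left(311 + l\right) \left(273 + O\right) = \left(273 + O\right) \left(311 + l\right)$)
$\frac{397155 + 58011}{\frac{1}{333513 + 420649} + k{\left(485,-354 \right)}} = \frac{397155 + 58011}{\frac{1}{333513 + 420649} + \left(84903 + 273 \left(-354\right) + 311 \cdot 485 + 485 \left(-354\right)\right)} = \frac{455166}{\frac{1}{754162} + \left(84903 - 96642 + 150835 - 171690\right)} = \frac{455166}{\frac{1}{754162} - 32594} = \frac{455166}{- \frac{24581156227}{754162}} = 455166 \left(- \frac{754162}{24581156227}\right) = - \frac{343268900892}{24581156227}$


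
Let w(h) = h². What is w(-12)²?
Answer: 20736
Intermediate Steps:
w(-12)² = ((-12)²)² = 144² = 20736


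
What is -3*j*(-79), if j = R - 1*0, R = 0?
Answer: 0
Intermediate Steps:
j = 0 (j = 0 - 1*0 = 0 + 0 = 0)
-3*j*(-79) = -3*0*(-79) = 0*(-79) = 0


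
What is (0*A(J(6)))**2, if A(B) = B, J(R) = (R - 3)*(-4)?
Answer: 0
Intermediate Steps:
J(R) = 12 - 4*R (J(R) = (-3 + R)*(-4) = 12 - 4*R)
(0*A(J(6)))**2 = (0*(12 - 4*6))**2 = (0*(12 - 24))**2 = (0*(-12))**2 = 0**2 = 0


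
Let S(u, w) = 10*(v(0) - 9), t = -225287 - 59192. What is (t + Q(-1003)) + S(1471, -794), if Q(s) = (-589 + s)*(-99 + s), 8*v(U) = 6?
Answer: 2939645/2 ≈ 1.4698e+6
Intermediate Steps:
v(U) = ¾ (v(U) = (⅛)*6 = ¾)
t = -284479
S(u, w) = -165/2 (S(u, w) = 10*(¾ - 9) = 10*(-33/4) = -165/2)
(t + Q(-1003)) + S(1471, -794) = (-284479 + (58311 + (-1003)² - 688*(-1003))) - 165/2 = (-284479 + (58311 + 1006009 + 690064)) - 165/2 = (-284479 + 1754384) - 165/2 = 1469905 - 165/2 = 2939645/2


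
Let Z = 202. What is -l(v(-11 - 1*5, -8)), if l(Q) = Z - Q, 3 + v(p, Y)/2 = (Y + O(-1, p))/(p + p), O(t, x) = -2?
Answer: -1659/8 ≈ -207.38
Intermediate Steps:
v(p, Y) = -6 + (-2 + Y)/p (v(p, Y) = -6 + 2*((Y - 2)/(p + p)) = -6 + 2*((-2 + Y)/((2*p))) = -6 + 2*((-2 + Y)*(1/(2*p))) = -6 + 2*((-2 + Y)/(2*p)) = -6 + (-2 + Y)/p)
l(Q) = 202 - Q
-l(v(-11 - 1*5, -8)) = -(202 - (-2 - 8 - 6*(-11 - 1*5))/(-11 - 1*5)) = -(202 - (-2 - 8 - 6*(-11 - 5))/(-11 - 5)) = -(202 - (-2 - 8 - 6*(-16))/(-16)) = -(202 - (-1)*(-2 - 8 + 96)/16) = -(202 - (-1)*86/16) = -(202 - 1*(-43/8)) = -(202 + 43/8) = -1*1659/8 = -1659/8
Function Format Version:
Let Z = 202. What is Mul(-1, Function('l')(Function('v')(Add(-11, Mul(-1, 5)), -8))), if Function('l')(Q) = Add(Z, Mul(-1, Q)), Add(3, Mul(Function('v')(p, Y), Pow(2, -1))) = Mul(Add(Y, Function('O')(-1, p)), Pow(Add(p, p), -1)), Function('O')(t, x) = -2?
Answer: Rational(-1659, 8) ≈ -207.38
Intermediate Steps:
Function('v')(p, Y) = Add(-6, Mul(Pow(p, -1), Add(-2, Y))) (Function('v')(p, Y) = Add(-6, Mul(2, Mul(Add(Y, -2), Pow(Add(p, p), -1)))) = Add(-6, Mul(2, Mul(Add(-2, Y), Pow(Mul(2, p), -1)))) = Add(-6, Mul(2, Mul(Add(-2, Y), Mul(Rational(1, 2), Pow(p, -1))))) = Add(-6, Mul(2, Mul(Rational(1, 2), Pow(p, -1), Add(-2, Y)))) = Add(-6, Mul(Pow(p, -1), Add(-2, Y))))
Function('l')(Q) = Add(202, Mul(-1, Q))
Mul(-1, Function('l')(Function('v')(Add(-11, Mul(-1, 5)), -8))) = Mul(-1, Add(202, Mul(-1, Mul(Pow(Add(-11, Mul(-1, 5)), -1), Add(-2, -8, Mul(-6, Add(-11, Mul(-1, 5)))))))) = Mul(-1, Add(202, Mul(-1, Mul(Pow(Add(-11, -5), -1), Add(-2, -8, Mul(-6, Add(-11, -5))))))) = Mul(-1, Add(202, Mul(-1, Mul(Pow(-16, -1), Add(-2, -8, Mul(-6, -16)))))) = Mul(-1, Add(202, Mul(-1, Mul(Rational(-1, 16), Add(-2, -8, 96))))) = Mul(-1, Add(202, Mul(-1, Mul(Rational(-1, 16), 86)))) = Mul(-1, Add(202, Mul(-1, Rational(-43, 8)))) = Mul(-1, Add(202, Rational(43, 8))) = Mul(-1, Rational(1659, 8)) = Rational(-1659, 8)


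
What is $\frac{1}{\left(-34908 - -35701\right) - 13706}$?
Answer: $- \frac{1}{12913} \approx -7.7441 \cdot 10^{-5}$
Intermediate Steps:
$\frac{1}{\left(-34908 - -35701\right) - 13706} = \frac{1}{\left(-34908 + 35701\right) - 13706} = \frac{1}{793 - 13706} = \frac{1}{-12913} = - \frac{1}{12913}$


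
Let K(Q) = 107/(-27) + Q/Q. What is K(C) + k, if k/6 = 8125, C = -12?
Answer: 1316170/27 ≈ 48747.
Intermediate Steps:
k = 48750 (k = 6*8125 = 48750)
K(Q) = -80/27 (K(Q) = 107*(-1/27) + 1 = -107/27 + 1 = -80/27)
K(C) + k = -80/27 + 48750 = 1316170/27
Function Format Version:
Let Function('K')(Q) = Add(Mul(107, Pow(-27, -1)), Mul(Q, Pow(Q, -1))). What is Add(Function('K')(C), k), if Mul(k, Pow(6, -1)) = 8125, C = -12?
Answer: Rational(1316170, 27) ≈ 48747.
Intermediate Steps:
k = 48750 (k = Mul(6, 8125) = 48750)
Function('K')(Q) = Rational(-80, 27) (Function('K')(Q) = Add(Mul(107, Rational(-1, 27)), 1) = Add(Rational(-107, 27), 1) = Rational(-80, 27))
Add(Function('K')(C), k) = Add(Rational(-80, 27), 48750) = Rational(1316170, 27)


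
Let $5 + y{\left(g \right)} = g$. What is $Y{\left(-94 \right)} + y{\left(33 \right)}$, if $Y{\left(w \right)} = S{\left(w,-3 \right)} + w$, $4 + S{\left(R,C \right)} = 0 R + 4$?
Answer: $-66$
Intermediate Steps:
$S{\left(R,C \right)} = 0$ ($S{\left(R,C \right)} = -4 + \left(0 R + 4\right) = -4 + \left(0 + 4\right) = -4 + 4 = 0$)
$Y{\left(w \right)} = w$ ($Y{\left(w \right)} = 0 + w = w$)
$y{\left(g \right)} = -5 + g$
$Y{\left(-94 \right)} + y{\left(33 \right)} = -94 + \left(-5 + 33\right) = -94 + 28 = -66$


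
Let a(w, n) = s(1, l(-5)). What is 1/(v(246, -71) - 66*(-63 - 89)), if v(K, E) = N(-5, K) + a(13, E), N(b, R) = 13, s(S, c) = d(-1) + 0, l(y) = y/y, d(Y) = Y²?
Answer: 1/10046 ≈ 9.9542e-5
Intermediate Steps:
l(y) = 1
s(S, c) = 1 (s(S, c) = (-1)² + 0 = 1 + 0 = 1)
a(w, n) = 1
v(K, E) = 14 (v(K, E) = 13 + 1 = 14)
1/(v(246, -71) - 66*(-63 - 89)) = 1/(14 - 66*(-63 - 89)) = 1/(14 - 66*(-152)) = 1/(14 + 10032) = 1/10046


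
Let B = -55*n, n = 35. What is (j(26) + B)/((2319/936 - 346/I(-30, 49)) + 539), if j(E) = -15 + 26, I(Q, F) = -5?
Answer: -2985840/952657 ≈ -3.1342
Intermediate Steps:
j(E) = 11
B = -1925 (B = -55*35 = -1925)
(j(26) + B)/((2319/936 - 346/I(-30, 49)) + 539) = (11 - 1925)/((2319/936 - 346/(-5)) + 539) = -1914/((2319*(1/936) - 346*(-1/5)) + 539) = -1914/((773/312 + 346/5) + 539) = -1914/(111817/1560 + 539) = -1914/952657/1560 = -1914*1560/952657 = -2985840/952657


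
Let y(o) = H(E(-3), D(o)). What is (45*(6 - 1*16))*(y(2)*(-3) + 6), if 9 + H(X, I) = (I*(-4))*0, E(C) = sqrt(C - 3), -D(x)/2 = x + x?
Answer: -14850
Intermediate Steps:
D(x) = -4*x (D(x) = -2*(x + x) = -4*x)
E(C) = sqrt(-3 + C)
H(X, I) = -9 (H(X, I) = -9 + (I*(-4))*0 = -9 - 4*I*0 = -9 + 0 = -9)
y(o) = -9
(45*(6 - 1*16))*(y(2)*(-3) + 6) = (45*(6 - 1*16))*(-9*(-3) + 6) = (45*(6 - 16))*(27 + 6) = (45*(-10))*33 = -450*33 = -14850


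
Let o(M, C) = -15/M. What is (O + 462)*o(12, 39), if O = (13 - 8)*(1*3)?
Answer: -2385/4 ≈ -596.25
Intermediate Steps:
O = 15 (O = 5*3 = 15)
(O + 462)*o(12, 39) = (15 + 462)*(-15/12) = 477*(-15*1/12) = 477*(-5/4) = -2385/4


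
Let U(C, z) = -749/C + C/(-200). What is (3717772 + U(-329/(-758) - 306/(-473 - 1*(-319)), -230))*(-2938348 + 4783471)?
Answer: 1616320552370666650590339/235643553200 ≈ 6.8592e+12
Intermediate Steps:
U(C, z) = -749/C - C/200 (U(C, z) = -749/C + C*(-1/200) = -749/C - C/200)
(3717772 + U(-329/(-758) - 306/(-473 - 1*(-319)), -230))*(-2938348 + 4783471) = (3717772 + (-749/(-329/(-758) - 306/(-473 - 1*(-319))) - (-329/(-758) - 306/(-473 - 1*(-319)))/200))*(-2938348 + 4783471) = (3717772 + (-749/(-329*(-1/758) - 306/(-473 + 319)) - (-329*(-1/758) - 306/(-473 + 319))/200))*1845123 = (3717772 + (-749/(329/758 - 306/(-154)) - (329/758 - 306/(-154))/200))*1845123 = (3717772 + (-749/(329/758 - 306*(-1/154)) - (329/758 - 306*(-1/154))/200))*1845123 = (3717772 + (-749/(329/758 + 153/77) - (329/758 + 153/77)/200))*1845123 = (3717772 + (-749/141307/58366 - 1/200*141307/58366))*1845123 = (3717772 + (-749*58366/141307 - 141307/11673200))*1845123 = (3717772 + (-43716134/141307 - 141307/11673200))*1845123 = (3717772 - 510327143077049/1649504872400)*1845123 = (6131972701329215751/1649504872400)*1845123 = 1616320552370666650590339/235643553200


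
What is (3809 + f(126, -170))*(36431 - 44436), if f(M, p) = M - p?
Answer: -32860525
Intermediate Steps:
(3809 + f(126, -170))*(36431 - 44436) = (3809 + (126 - 1*(-170)))*(36431 - 44436) = (3809 + (126 + 170))*(-8005) = (3809 + 296)*(-8005) = 4105*(-8005) = -32860525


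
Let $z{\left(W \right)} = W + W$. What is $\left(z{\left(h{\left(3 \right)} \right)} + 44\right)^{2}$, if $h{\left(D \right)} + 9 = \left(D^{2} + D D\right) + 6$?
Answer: $5476$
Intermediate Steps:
$h{\left(D \right)} = -3 + 2 D^{2}$ ($h{\left(D \right)} = -9 + \left(\left(D^{2} + D D\right) + 6\right) = -9 + \left(\left(D^{2} + D^{2}\right) + 6\right) = -9 + \left(2 D^{2} + 6\right) = -9 + \left(6 + 2 D^{2}\right) = -3 + 2 D^{2}$)
$z{\left(W \right)} = 2 W$
$\left(z{\left(h{\left(3 \right)} \right)} + 44\right)^{2} = \left(2 \left(-3 + 2 \cdot 3^{2}\right) + 44\right)^{2} = \left(2 \left(-3 + 2 \cdot 9\right) + 44\right)^{2} = \left(2 \left(-3 + 18\right) + 44\right)^{2} = \left(2 \cdot 15 + 44\right)^{2} = \left(30 + 44\right)^{2} = 74^{2} = 5476$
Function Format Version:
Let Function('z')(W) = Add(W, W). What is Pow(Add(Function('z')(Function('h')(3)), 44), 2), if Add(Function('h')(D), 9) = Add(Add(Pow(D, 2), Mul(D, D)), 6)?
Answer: 5476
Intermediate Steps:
Function('h')(D) = Add(-3, Mul(2, Pow(D, 2))) (Function('h')(D) = Add(-9, Add(Add(Pow(D, 2), Mul(D, D)), 6)) = Add(-9, Add(Add(Pow(D, 2), Pow(D, 2)), 6)) = Add(-9, Add(Mul(2, Pow(D, 2)), 6)) = Add(-9, Add(6, Mul(2, Pow(D, 2)))) = Add(-3, Mul(2, Pow(D, 2))))
Function('z')(W) = Mul(2, W)
Pow(Add(Function('z')(Function('h')(3)), 44), 2) = Pow(Add(Mul(2, Add(-3, Mul(2, Pow(3, 2)))), 44), 2) = Pow(Add(Mul(2, Add(-3, Mul(2, 9))), 44), 2) = Pow(Add(Mul(2, Add(-3, 18)), 44), 2) = Pow(Add(Mul(2, 15), 44), 2) = Pow(Add(30, 44), 2) = Pow(74, 2) = 5476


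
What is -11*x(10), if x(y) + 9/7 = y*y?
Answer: -7601/7 ≈ -1085.9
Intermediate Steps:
x(y) = -9/7 + y² (x(y) = -9/7 + y*y = -9/7 + y²)
-11*x(10) = -11*(-9/7 + 10²) = -11*(-9/7 + 100) = -11*691/7 = -7601/7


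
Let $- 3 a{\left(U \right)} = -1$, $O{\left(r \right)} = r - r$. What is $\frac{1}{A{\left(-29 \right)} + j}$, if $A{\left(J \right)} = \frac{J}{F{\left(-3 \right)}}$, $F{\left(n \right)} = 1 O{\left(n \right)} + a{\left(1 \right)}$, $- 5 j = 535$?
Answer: $- \frac{1}{194} \approx -0.0051546$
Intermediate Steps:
$j = -107$ ($j = \left(- \frac{1}{5}\right) 535 = -107$)
$O{\left(r \right)} = 0$
$a{\left(U \right)} = \frac{1}{3}$ ($a{\left(U \right)} = \left(- \frac{1}{3}\right) \left(-1\right) = \frac{1}{3}$)
$F{\left(n \right)} = \frac{1}{3}$ ($F{\left(n \right)} = 1 \cdot 0 + \frac{1}{3} = 0 + \frac{1}{3} = \frac{1}{3}$)
$A{\left(J \right)} = 3 J$ ($A{\left(J \right)} = J \frac{1}{\frac{1}{3}} = J 3 = 3 J$)
$\frac{1}{A{\left(-29 \right)} + j} = \frac{1}{3 \left(-29\right) - 107} = \frac{1}{-87 - 107} = \frac{1}{-194} = - \frac{1}{194}$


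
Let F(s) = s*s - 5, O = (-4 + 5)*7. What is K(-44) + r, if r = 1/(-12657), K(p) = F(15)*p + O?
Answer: -122431162/12657 ≈ -9673.0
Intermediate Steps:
O = 7 (O = 1*7 = 7)
F(s) = -5 + s² (F(s) = s² - 5 = -5 + s²)
K(p) = 7 + 220*p (K(p) = (-5 + 15²)*p + 7 = (-5 + 225)*p + 7 = 220*p + 7 = 7 + 220*p)
r = -1/12657 ≈ -7.9008e-5
K(-44) + r = (7 + 220*(-44)) - 1/12657 = (7 - 9680) - 1/12657 = -9673 - 1/12657 = -122431162/12657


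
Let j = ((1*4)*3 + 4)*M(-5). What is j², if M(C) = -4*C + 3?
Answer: 135424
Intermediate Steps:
M(C) = 3 - 4*C
j = 368 (j = ((1*4)*3 + 4)*(3 - 4*(-5)) = (4*3 + 4)*(3 + 20) = (12 + 4)*23 = 16*23 = 368)
j² = 368² = 135424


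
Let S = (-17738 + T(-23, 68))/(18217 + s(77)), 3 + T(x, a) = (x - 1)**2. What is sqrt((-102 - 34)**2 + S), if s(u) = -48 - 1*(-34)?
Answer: sqrt(6128322515169)/18203 ≈ 136.00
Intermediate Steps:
s(u) = -14 (s(u) = -48 + 34 = -14)
T(x, a) = -3 + (-1 + x)**2 (T(x, a) = -3 + (x - 1)**2 = -3 + (-1 + x)**2)
S = -17165/18203 (S = (-17738 + (-3 + (-1 - 23)**2))/(18217 - 14) = (-17738 + (-3 + (-24)**2))/18203 = (-17738 + (-3 + 576))*(1/18203) = (-17738 + 573)*(1/18203) = -17165*1/18203 = -17165/18203 ≈ -0.94298)
sqrt((-102 - 34)**2 + S) = sqrt((-102 - 34)**2 - 17165/18203) = sqrt((-136)**2 - 17165/18203) = sqrt(18496 - 17165/18203) = sqrt(336665523/18203) = sqrt(6128322515169)/18203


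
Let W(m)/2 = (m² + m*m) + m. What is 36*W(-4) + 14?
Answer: 2030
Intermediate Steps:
W(m) = 2*m + 4*m² (W(m) = 2*((m² + m*m) + m) = 2*((m² + m²) + m) = 2*(2*m² + m) = 2*(m + 2*m²) = 2*m + 4*m²)
36*W(-4) + 14 = 36*(2*(-4)*(1 + 2*(-4))) + 14 = 36*(2*(-4)*(1 - 8)) + 14 = 36*(2*(-4)*(-7)) + 14 = 36*56 + 14 = 2016 + 14 = 2030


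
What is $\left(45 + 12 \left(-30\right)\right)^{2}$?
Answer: $99225$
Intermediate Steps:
$\left(45 + 12 \left(-30\right)\right)^{2} = \left(45 - 360\right)^{2} = \left(-315\right)^{2} = 99225$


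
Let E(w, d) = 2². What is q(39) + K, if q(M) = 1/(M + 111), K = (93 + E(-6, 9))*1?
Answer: 14551/150 ≈ 97.007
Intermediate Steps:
E(w, d) = 4
K = 97 (K = (93 + 4)*1 = 97*1 = 97)
q(M) = 1/(111 + M)
q(39) + K = 1/(111 + 39) + 97 = 1/150 + 97 = 14551/150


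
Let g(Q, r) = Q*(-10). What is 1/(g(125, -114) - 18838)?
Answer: -1/20088 ≈ -4.9781e-5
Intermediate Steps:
g(Q, r) = -10*Q
1/(g(125, -114) - 18838) = 1/(-10*125 - 18838) = 1/(-1250 - 18838) = 1/(-20088) = -1/20088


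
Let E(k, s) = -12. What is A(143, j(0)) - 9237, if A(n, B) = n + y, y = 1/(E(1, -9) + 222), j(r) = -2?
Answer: -1909739/210 ≈ -9094.0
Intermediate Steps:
y = 1/210 (y = 1/(-12 + 222) = 1/210 ≈ 0.0047619)
A(n, B) = 1/210 + n (A(n, B) = n + 1/210 = 1/210 + n)
A(143, j(0)) - 9237 = (1/210 + 143) - 9237 = 30031/210 - 9237 = -1909739/210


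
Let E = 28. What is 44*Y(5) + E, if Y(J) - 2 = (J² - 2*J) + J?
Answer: 996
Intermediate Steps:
Y(J) = 2 + J² - J (Y(J) = 2 + ((J² - 2*J) + J) = 2 + (J² - J) = 2 + J² - J)
44*Y(5) + E = 44*(2 + 5² - 1*5) + 28 = 44*(2 + 25 - 5) + 28 = 44*22 + 28 = 968 + 28 = 996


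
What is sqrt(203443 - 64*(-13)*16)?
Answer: sqrt(216755) ≈ 465.57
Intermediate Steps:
sqrt(203443 - 64*(-13)*16) = sqrt(203443 + 832*16) = sqrt(203443 + 13312) = sqrt(216755)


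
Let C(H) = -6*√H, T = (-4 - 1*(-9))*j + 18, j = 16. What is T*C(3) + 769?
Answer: 769 - 588*√3 ≈ -249.45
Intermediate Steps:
T = 98 (T = (-4 - 1*(-9))*16 + 18 = (-4 + 9)*16 + 18 = 5*16 + 18 = 80 + 18 = 98)
T*C(3) + 769 = 98*(-6*√3) + 769 = -588*√3 + 769 = 769 - 588*√3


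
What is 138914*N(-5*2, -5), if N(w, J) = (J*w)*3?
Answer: 20837100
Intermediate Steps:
N(w, J) = 3*J*w
138914*N(-5*2, -5) = 138914*(3*(-5)*(-5*2)) = 138914*(3*(-5)*(-10)) = 138914*150 = 20837100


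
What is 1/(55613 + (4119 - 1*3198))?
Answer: 1/56534 ≈ 1.7688e-5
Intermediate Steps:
1/(55613 + (4119 - 1*3198)) = 1/(55613 + (4119 - 3198)) = 1/(55613 + 921) = 1/56534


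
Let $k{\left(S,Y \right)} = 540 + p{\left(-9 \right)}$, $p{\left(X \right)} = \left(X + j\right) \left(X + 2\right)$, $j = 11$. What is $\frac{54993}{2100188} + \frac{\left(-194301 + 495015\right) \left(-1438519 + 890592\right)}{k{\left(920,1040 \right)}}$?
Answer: $- \frac{173023274173505373}{552349444} \approx -3.1325 \cdot 10^{8}$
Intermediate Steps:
$p{\left(X \right)} = \left(2 + X\right) \left(11 + X\right)$ ($p{\left(X \right)} = \left(X + 11\right) \left(X + 2\right) = \left(11 + X\right) \left(2 + X\right) = \left(2 + X\right) \left(11 + X\right)$)
$k{\left(S,Y \right)} = 526$ ($k{\left(S,Y \right)} = 540 + \left(22 + \left(-9\right)^{2} + 13 \left(-9\right)\right) = 540 + \left(22 + 81 - 117\right) = 540 - 14 = 526$)
$\frac{54993}{2100188} + \frac{\left(-194301 + 495015\right) \left(-1438519 + 890592\right)}{k{\left(920,1040 \right)}} = \frac{54993}{2100188} + \frac{\left(-194301 + 495015\right) \left(-1438519 + 890592\right)}{526} = 54993 \cdot \frac{1}{2100188} + 300714 \left(-547927\right) \frac{1}{526} = \frac{54993}{2100188} - \frac{82384659939}{263} = - \frac{173023274173505373}{552349444}$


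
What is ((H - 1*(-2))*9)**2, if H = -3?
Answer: 81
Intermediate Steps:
((H - 1*(-2))*9)**2 = ((-3 - 1*(-2))*9)**2 = ((-3 + 2)*9)**2 = (-1*9)**2 = (-9)**2 = 81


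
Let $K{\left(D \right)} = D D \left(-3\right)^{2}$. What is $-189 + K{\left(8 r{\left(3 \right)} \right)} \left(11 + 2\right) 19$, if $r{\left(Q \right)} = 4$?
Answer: $2276163$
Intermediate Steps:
$K{\left(D \right)} = 9 D^{2}$ ($K{\left(D \right)} = D^{2} \cdot 9 = 9 D^{2}$)
$-189 + K{\left(8 r{\left(3 \right)} \right)} \left(11 + 2\right) 19 = -189 + 9 \left(8 \cdot 4\right)^{2} \left(11 + 2\right) 19 = -189 + 9 \cdot 32^{2} \cdot 13 \cdot 19 = -189 + 9 \cdot 1024 \cdot 247 = -189 + 9216 \cdot 247 = -189 + 2276352 = 2276163$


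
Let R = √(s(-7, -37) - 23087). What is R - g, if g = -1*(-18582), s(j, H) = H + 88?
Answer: -18582 + 2*I*√5759 ≈ -18582.0 + 151.78*I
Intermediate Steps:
s(j, H) = 88 + H
R = 2*I*√5759 (R = √((88 - 37) - 23087) = √(51 - 23087) = √(-23036) = 2*I*√5759 ≈ 151.78*I)
g = 18582
R - g = 2*I*√5759 - 1*18582 = 2*I*√5759 - 18582 = -18582 + 2*I*√5759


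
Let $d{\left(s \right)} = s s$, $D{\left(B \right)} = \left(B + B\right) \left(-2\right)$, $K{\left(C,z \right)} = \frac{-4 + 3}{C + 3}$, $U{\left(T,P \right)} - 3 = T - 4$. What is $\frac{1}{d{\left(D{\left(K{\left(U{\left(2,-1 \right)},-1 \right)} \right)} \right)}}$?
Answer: $1$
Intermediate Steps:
$U{\left(T,P \right)} = -1 + T$ ($U{\left(T,P \right)} = 3 + \left(T - 4\right) = 3 + \left(-4 + T\right) = -1 + T$)
$K{\left(C,z \right)} = - \frac{1}{3 + C}$
$D{\left(B \right)} = - 4 B$ ($D{\left(B \right)} = 2 B \left(-2\right) = - 4 B$)
$d{\left(s \right)} = s^{2}$
$\frac{1}{d{\left(D{\left(K{\left(U{\left(2,-1 \right)},-1 \right)} \right)} \right)}} = \frac{1}{\left(- 4 \left(- \frac{1}{3 + \left(-1 + 2\right)}\right)\right)^{2}} = \frac{1}{\left(- 4 \left(- \frac{1}{3 + 1}\right)\right)^{2}} = \frac{1}{\left(- 4 \left(- \frac{1}{4}\right)\right)^{2}} = \frac{1}{\left(- 4 \left(\left(-1\right) \frac{1}{4}\right)\right)^{2}} = \frac{1}{\left(\left(-4\right) \left(- \frac{1}{4}\right)\right)^{2}} = \frac{1}{1^{2}} = 1^{-1} = 1$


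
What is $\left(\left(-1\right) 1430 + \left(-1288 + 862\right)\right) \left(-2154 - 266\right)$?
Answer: $4491520$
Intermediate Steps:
$\left(\left(-1\right) 1430 + \left(-1288 + 862\right)\right) \left(-2154 - 266\right) = \left(-1430 - 426\right) \left(-2420\right) = \left(-1856\right) \left(-2420\right) = 4491520$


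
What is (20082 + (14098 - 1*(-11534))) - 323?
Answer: 45391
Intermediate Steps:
(20082 + (14098 - 1*(-11534))) - 323 = (20082 + (14098 + 11534)) - 323 = (20082 + 25632) - 323 = 45714 - 323 = 45391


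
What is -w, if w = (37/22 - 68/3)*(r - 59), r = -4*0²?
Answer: -81715/66 ≈ -1238.1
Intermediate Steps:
r = 0 (r = -4*0 = 0)
w = 81715/66 (w = (37/22 - 68/3)*(0 - 59) = (37*(1/22) - 68*⅓)*(-59) = (37/22 - 68/3)*(-59) = -1385/66*(-59) = 81715/66 ≈ 1238.1)
-w = -1*81715/66 = -81715/66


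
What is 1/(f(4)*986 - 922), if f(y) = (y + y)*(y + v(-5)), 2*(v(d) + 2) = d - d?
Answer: 1/14854 ≈ 6.7322e-5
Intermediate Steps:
v(d) = -2 (v(d) = -2 + (d - d)/2 = -2 + (½)*0 = -2 + 0 = -2)
f(y) = 2*y*(-2 + y) (f(y) = (y + y)*(y - 2) = (2*y)*(-2 + y) = 2*y*(-2 + y))
1/(f(4)*986 - 922) = 1/((2*4*(-2 + 4))*986 - 922) = 1/((2*4*2)*986 - 922) = 1/(16*986 - 922) = 1/(15776 - 922) = 1/14854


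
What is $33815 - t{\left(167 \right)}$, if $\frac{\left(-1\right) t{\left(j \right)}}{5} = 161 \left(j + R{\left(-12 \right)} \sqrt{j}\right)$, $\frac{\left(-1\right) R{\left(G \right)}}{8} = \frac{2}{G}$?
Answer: $168250 + \frac{3220 \sqrt{167}}{3} \approx 1.8212 \cdot 10^{5}$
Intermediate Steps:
$R{\left(G \right)} = - \frac{16}{G}$ ($R{\left(G \right)} = - 8 \frac{2}{G} = - \frac{16}{G}$)
$t{\left(j \right)} = - 805 j - \frac{3220 \sqrt{j}}{3}$ ($t{\left(j \right)} = - 5 \cdot 161 \left(j + - \frac{16}{-12} \sqrt{j}\right) = - 5 \cdot 161 \left(j + \left(-16\right) \left(- \frac{1}{12}\right) \sqrt{j}\right) = - 5 \cdot 161 \left(j + \frac{4 \sqrt{j}}{3}\right) = - 5 \left(161 j + \frac{644 \sqrt{j}}{3}\right) = - 805 j - \frac{3220 \sqrt{j}}{3}$)
$33815 - t{\left(167 \right)} = 33815 - \left(\left(-805\right) 167 - \frac{3220 \sqrt{167}}{3}\right) = 33815 - \left(-134435 - \frac{3220 \sqrt{167}}{3}\right) = 33815 + \left(134435 + \frac{3220 \sqrt{167}}{3}\right) = 168250 + \frac{3220 \sqrt{167}}{3}$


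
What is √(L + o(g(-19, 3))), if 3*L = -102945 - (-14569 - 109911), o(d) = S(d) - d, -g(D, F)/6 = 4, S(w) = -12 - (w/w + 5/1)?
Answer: √64659/3 ≈ 84.760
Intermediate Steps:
S(w) = -18 (S(w) = -12 - (1 + 5*1) = -12 - (1 + 5) = -12 - 1*6 = -12 - 6 = -18)
g(D, F) = -24 (g(D, F) = -6*4 = -24)
o(d) = -18 - d
L = 21535/3 (L = (-102945 - (-14569 - 109911))/3 = (-102945 - 1*(-124480))/3 = (-102945 + 124480)/3 = (⅓)*21535 = 21535/3 ≈ 7178.3)
√(L + o(g(-19, 3))) = √(21535/3 + (-18 - 1*(-24))) = √(21535/3 + (-18 + 24)) = √(21535/3 + 6) = √(21553/3) = √64659/3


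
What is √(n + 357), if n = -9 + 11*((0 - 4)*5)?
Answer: 8*√2 ≈ 11.314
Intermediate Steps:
n = -229 (n = -9 + 11*(-4*5) = -9 + 11*(-20) = -9 - 220 = -229)
√(n + 357) = √(-229 + 357) = √128 = 8*√2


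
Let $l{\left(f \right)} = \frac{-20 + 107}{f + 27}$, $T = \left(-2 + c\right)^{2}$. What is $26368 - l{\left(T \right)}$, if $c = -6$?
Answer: $\frac{2399401}{91} \approx 26367.0$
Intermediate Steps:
$T = 64$ ($T = \left(-2 - 6\right)^{2} = \left(-8\right)^{2} = 64$)
$l{\left(f \right)} = \frac{87}{27 + f}$
$26368 - l{\left(T \right)} = 26368 - \frac{87}{27 + 64} = 26368 - \frac{87}{91} = \frac{2399401}{91}$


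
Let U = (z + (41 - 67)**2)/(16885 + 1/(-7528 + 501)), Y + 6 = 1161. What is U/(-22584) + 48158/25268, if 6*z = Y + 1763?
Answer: 96783403654190143/50781323034109296 ≈ 1.9059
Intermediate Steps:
Y = 1155 (Y = -6 + 1161 = 1155)
z = 1459/3 (z = (1155 + 1763)/6 = (1/6)*2918 = 1459/3 ≈ 486.33)
U = 24503149/355952682 (U = (1459/3 + (41 - 67)**2)/(16885 + 1/(-7528 + 501)) = (1459/3 + (-26)**2)/(16885 + 1/(-7027)) = (1459/3 + 676)/(16885 - 1/7027) = 3487/(3*(118650894/7027)) = (3487/3)*(7027/118650894) = 24503149/355952682 ≈ 0.068838)
U/(-22584) + 48158/25268 = (24503149/355952682)/(-22584) + 48158/25268 = (24503149/355952682)*(-1/22584) + 48158*(1/25268) = -24503149/8038835370288 + 24079/12634 = 96783403654190143/50781323034109296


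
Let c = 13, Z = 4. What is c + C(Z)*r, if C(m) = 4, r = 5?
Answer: 33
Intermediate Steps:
c + C(Z)*r = 13 + 4*5 = 13 + 20 = 33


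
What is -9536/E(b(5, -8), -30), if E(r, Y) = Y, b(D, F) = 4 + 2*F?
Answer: 4768/15 ≈ 317.87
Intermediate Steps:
-9536/E(b(5, -8), -30) = -9536/(-30) = -9536*(-1/30) = 4768/15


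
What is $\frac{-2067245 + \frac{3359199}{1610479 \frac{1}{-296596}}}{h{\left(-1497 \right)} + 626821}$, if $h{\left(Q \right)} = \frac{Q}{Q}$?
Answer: $- \frac{4325579646959}{1009483667738} \approx -4.2849$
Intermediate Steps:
$h{\left(Q \right)} = 1$
$\frac{-2067245 + \frac{3359199}{1610479 \frac{1}{-296596}}}{h{\left(-1497 \right)} + 626821} = \frac{-2067245 + \frac{3359199}{1610479 \frac{1}{-296596}}}{1 + 626821} = \frac{-2067245 + \frac{3359199}{1610479 \left(- \frac{1}{296596}\right)}}{626822} = \left(-2067245 + \frac{3359199}{- \frac{1610479}{296596}}\right) \frac{1}{626822} = \left(-2067245 + 3359199 \left(- \frac{296596}{1610479}\right)\right) \frac{1}{626822} = \left(-2067245 - \frac{996324986604}{1610479}\right) \frac{1}{626822} = \left(- \frac{4325579646959}{1610479}\right) \frac{1}{626822} = - \frac{4325579646959}{1009483667738}$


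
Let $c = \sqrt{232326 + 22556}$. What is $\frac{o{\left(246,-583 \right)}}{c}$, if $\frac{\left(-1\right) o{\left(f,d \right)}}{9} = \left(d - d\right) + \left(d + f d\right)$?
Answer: $\frac{1296009 \sqrt{254882}}{254882} \approx 2567.1$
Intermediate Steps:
$o{\left(f,d \right)} = - 9 d - 9 d f$ ($o{\left(f,d \right)} = - 9 \left(\left(d - d\right) + \left(d + f d\right)\right) = - 9 \left(0 + \left(d + d f\right)\right) = - 9 \left(d + d f\right) = - 9 d - 9 d f$)
$c = \sqrt{254882} \approx 504.86$
$\frac{o{\left(246,-583 \right)}}{c} = \frac{\left(-9\right) \left(-583\right) \left(1 + 246\right)}{\sqrt{254882}} = \left(-9\right) \left(-583\right) 247 \frac{\sqrt{254882}}{254882} = 1296009 \frac{\sqrt{254882}}{254882} = \frac{1296009 \sqrt{254882}}{254882}$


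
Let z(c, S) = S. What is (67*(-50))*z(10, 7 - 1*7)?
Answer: 0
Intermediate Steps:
(67*(-50))*z(10, 7 - 1*7) = (67*(-50))*(7 - 1*7) = -3350*(7 - 7) = -3350*0 = 0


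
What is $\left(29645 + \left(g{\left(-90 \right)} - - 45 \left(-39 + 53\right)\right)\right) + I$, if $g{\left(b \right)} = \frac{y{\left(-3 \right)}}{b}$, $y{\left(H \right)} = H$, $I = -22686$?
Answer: $\frac{227671}{30} \approx 7589.0$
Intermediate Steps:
$g{\left(b \right)} = - \frac{3}{b}$
$\left(29645 + \left(g{\left(-90 \right)} - - 45 \left(-39 + 53\right)\right)\right) + I = \left(29645 - \left(- \frac{1}{30} - 45 \left(-39 + 53\right)\right)\right) - 22686 = \left(29645 - \left(- \frac{1}{30} - 630\right)\right) - 22686 = \left(29645 + \left(\frac{1}{30} - -630\right)\right) - 22686 = \left(29645 + \left(\frac{1}{30} + 630\right)\right) - 22686 = \left(29645 + \frac{18901}{30}\right) - 22686 = \frac{908251}{30} - 22686 = \frac{227671}{30}$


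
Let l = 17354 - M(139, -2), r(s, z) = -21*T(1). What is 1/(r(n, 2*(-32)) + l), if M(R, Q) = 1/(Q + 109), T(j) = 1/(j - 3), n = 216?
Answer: 214/3716001 ≈ 5.7589e-5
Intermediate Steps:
T(j) = 1/(-3 + j)
M(R, Q) = 1/(109 + Q)
r(s, z) = 21/2 (r(s, z) = -21/(-3 + 1) = -21/(-2) = -21*(-½) = 21/2)
l = 1856877/107 (l = 17354 - 1/(109 - 2) = 17354 - 1/107 = 1856877/107 ≈ 17354.)
1/(r(n, 2*(-32)) + l) = 1/(21/2 + 1856877/107) = 1/(3716001/214) = 214/3716001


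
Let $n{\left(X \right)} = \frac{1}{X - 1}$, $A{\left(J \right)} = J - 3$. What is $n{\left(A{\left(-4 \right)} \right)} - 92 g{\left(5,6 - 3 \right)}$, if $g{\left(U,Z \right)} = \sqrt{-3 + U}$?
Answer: $- \frac{1}{8} - 92 \sqrt{2} \approx -130.23$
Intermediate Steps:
$A{\left(J \right)} = -3 + J$ ($A{\left(J \right)} = J - 3 = -3 + J$)
$n{\left(X \right)} = \frac{1}{-1 + X}$
$n{\left(A{\left(-4 \right)} \right)} - 92 g{\left(5,6 - 3 \right)} = \frac{1}{-1 - 7} - 92 \sqrt{-3 + 5} = \frac{1}{-1 - 7} - 92 \sqrt{2} = \frac{1}{-8} - 92 \sqrt{2} = - \frac{1}{8} - 92 \sqrt{2}$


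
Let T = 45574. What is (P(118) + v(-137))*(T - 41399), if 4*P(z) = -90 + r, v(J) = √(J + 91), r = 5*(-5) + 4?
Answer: -463425/4 + 4175*I*√46 ≈ -1.1586e+5 + 28316.0*I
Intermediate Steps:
r = -21 (r = -25 + 4 = -21)
v(J) = √(91 + J)
P(z) = -111/4 (P(z) = (-90 - 21)/4 = (¼)*(-111) = -111/4)
(P(118) + v(-137))*(T - 41399) = (-111/4 + √(91 - 137))*(45574 - 41399) = (-111/4 + √(-46))*4175 = (-111/4 + I*√46)*4175 = -463425/4 + 4175*I*√46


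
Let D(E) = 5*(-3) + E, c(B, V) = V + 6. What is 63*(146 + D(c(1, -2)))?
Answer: 8505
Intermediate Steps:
c(B, V) = 6 + V
D(E) = -15 + E
63*(146 + D(c(1, -2))) = 63*(146 + (-15 + (6 - 2))) = 63*(146 + (-15 + 4)) = 63*(146 - 11) = 63*135 = 8505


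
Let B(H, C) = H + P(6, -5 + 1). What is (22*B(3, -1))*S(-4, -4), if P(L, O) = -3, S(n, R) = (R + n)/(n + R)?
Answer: 0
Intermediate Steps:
S(n, R) = 1 (S(n, R) = (R + n)/(R + n) = 1)
B(H, C) = -3 + H (B(H, C) = H - 3 = -3 + H)
(22*B(3, -1))*S(-4, -4) = (22*(-3 + 3))*1 = (22*0)*1 = 0*1 = 0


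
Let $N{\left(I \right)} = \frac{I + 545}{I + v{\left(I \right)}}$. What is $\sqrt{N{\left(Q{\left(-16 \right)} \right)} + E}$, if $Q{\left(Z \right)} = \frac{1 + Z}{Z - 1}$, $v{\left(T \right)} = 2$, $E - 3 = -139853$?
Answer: $\frac{i \sqrt{6843370}}{7} \approx 373.71 i$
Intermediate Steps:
$E = -139850$ ($E = 3 - 139853 = -139850$)
$Q{\left(Z \right)} = \frac{1 + Z}{-1 + Z}$
$N{\left(I \right)} = \frac{545 + I}{2 + I}$ ($N{\left(I \right)} = \frac{I + 545}{I + 2} = \frac{545 + I}{2 + I}$)
$\sqrt{N{\left(Q{\left(-16 \right)} \right)} + E} = \sqrt{\frac{545 + \frac{1 - 16}{-1 - 16}}{2 + \frac{1 - 16}{-1 - 16}} - 139850} = \sqrt{\frac{545 + \frac{1}{-17} \left(-15\right)}{2 + \frac{1}{-17} \left(-15\right)} - 139850} = \sqrt{\frac{545 - - \frac{15}{17}}{2 - - \frac{15}{17}} - 139850} = \sqrt{\frac{545 + \frac{15}{17}}{2 + \frac{15}{17}} - 139850} = \sqrt{\frac{1}{\frac{49}{17}} \cdot \frac{9280}{17} - 139850} = \sqrt{\frac{17}{49} \cdot \frac{9280}{17} - 139850} = \sqrt{\frac{9280}{49} - 139850} = \sqrt{- \frac{6843370}{49}} = \frac{i \sqrt{6843370}}{7}$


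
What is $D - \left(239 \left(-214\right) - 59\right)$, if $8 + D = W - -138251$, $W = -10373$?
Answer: $179075$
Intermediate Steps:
$D = 127870$ ($D = -8 - -127878 = -8 + \left(-10373 + 138251\right) = -8 + 127878 = 127870$)
$D - \left(239 \left(-214\right) - 59\right) = 127870 - \left(239 \left(-214\right) - 59\right) = 127870 - \left(-51146 - 59\right) = 127870 - -51205 = 127870 + 51205 = 179075$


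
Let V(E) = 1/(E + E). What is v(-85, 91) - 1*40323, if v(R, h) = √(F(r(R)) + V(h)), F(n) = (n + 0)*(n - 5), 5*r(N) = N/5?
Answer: -40323 + √23655086/910 ≈ -40318.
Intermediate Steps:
V(E) = 1/(2*E)
r(N) = N/25 (r(N) = (N/5)/5 = N/25)
F(n) = n*(-5 + n)
v(R, h) = √(1/(2*h) + R*(-5 + R/25)/25) (v(R, h) = √((R/25)*(-5 + R/25) + 1/(2*h)) = √(R*(-5 + R/25)/25 + 1/(2*h)) = √(1/(2*h) + R*(-5 + R/25)/25))
v(-85, 91) - 1*40323 = √2*√(625/91 + 2*(-85)*(-125 - 85))/50 - 1*40323 = √2*√(625*(1/91) + 2*(-85)*(-210))/50 - 40323 = √2*√(625/91 + 35700)/50 - 40323 = √2*√(3249325/91)/50 - 40323 = √2*(5*√11827543/91)/50 - 40323 = √23655086/910 - 40323 = -40323 + √23655086/910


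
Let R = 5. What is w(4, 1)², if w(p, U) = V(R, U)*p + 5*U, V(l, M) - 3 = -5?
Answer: 9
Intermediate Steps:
V(l, M) = -2 (V(l, M) = 3 - 5 = -2)
w(p, U) = -2*p + 5*U
w(4, 1)² = (-2*4 + 5*1)² = (-8 + 5)² = (-3)² = 9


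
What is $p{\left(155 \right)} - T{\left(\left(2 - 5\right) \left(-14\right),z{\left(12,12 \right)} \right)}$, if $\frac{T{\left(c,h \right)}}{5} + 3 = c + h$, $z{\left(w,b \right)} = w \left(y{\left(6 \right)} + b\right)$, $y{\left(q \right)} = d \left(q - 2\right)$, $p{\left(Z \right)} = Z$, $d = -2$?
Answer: $-280$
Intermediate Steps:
$y{\left(q \right)} = 4 - 2 q$ ($y{\left(q \right)} = - 2 \left(q - 2\right) = - 2 \left(-2 + q\right) = 4 - 2 q$)
$z{\left(w,b \right)} = w \left(-8 + b\right)$ ($z{\left(w,b \right)} = w \left(\left(4 - 12\right) + b\right) = w \left(-8 + b\right)$)
$T{\left(c,h \right)} = -15 + 5 c + 5 h$ ($T{\left(c,h \right)} = -15 + 5 \left(c + h\right) = -15 + \left(5 c + 5 h\right) = -15 + 5 c + 5 h$)
$p{\left(155 \right)} - T{\left(\left(2 - 5\right) \left(-14\right),z{\left(12,12 \right)} \right)} = 155 - \left(-15 + 5 \left(2 - 5\right) \left(-14\right) + 5 \cdot 12 \left(-8 + 12\right)\right) = 155 - \left(-15 + 5 \left(\left(-3\right) \left(-14\right)\right) + 5 \cdot 12 \cdot 4\right) = 155 - \left(-15 + 5 \cdot 42 + 5 \cdot 48\right) = 155 - \left(-15 + 210 + 240\right) = 155 - 435 = -280$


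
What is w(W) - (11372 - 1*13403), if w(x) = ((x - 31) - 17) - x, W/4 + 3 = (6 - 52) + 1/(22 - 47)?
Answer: 1983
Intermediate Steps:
W = -4904/25 (W = -12 + 4*((6 - 52) + 1/(22 - 47)) = -12 + 4*(-46 + 1/(-25)) = -12 + 4*(-46 - 1/25) = -12 + 4*(-1151/25) = -12 - 4604/25 = -4904/25 ≈ -196.16)
w(x) = -48 (w(x) = ((-31 + x) - 17) - x = (-48 + x) - x = -48)
w(W) - (11372 - 1*13403) = -48 - (11372 - 1*13403) = -48 - (11372 - 13403) = -48 - 1*(-2031) = -48 + 2031 = 1983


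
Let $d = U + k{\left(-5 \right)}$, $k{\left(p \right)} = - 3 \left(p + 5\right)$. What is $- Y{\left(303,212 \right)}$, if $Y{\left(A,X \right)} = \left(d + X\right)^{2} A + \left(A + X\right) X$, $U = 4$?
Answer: $-14245948$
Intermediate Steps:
$k{\left(p \right)} = -15 - 3 p$ ($k{\left(p \right)} = - 3 \left(5 + p\right) = -15 - 3 p$)
$d = 4$ ($d = 4 - 0 = 4 + \left(-15 + 15\right) = 4 + 0 = 4$)
$Y{\left(A,X \right)} = A \left(4 + X\right)^{2} + X \left(A + X\right)$ ($Y{\left(A,X \right)} = \left(4 + X\right)^{2} A + \left(A + X\right) X = A \left(4 + X\right)^{2} + X \left(A + X\right)$)
$- Y{\left(303,212 \right)} = - (212^{2} + 303 \cdot 212 + 303 \left(4 + 212\right)^{2}) = - (44944 + 64236 + 303 \cdot 216^{2}) = - (44944 + 64236 + 303 \cdot 46656) = - (44944 + 64236 + 14136768) = \left(-1\right) 14245948 = -14245948$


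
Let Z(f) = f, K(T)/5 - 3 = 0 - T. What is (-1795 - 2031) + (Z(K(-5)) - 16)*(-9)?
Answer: -4042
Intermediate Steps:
K(T) = 15 - 5*T (K(T) = 15 + 5*(0 - T) = 15 + 5*(-T) = 15 - 5*T)
(-1795 - 2031) + (Z(K(-5)) - 16)*(-9) = (-1795 - 2031) + ((15 - 5*(-5)) - 16)*(-9) = -3826 + ((15 + 25) - 16)*(-9) = -3826 + (40 - 16)*(-9) = -3826 + 24*(-9) = -3826 - 216 = -4042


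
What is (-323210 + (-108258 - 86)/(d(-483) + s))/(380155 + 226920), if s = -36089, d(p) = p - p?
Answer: -11664217346/21908729675 ≈ -0.53240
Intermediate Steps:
d(p) = 0
(-323210 + (-108258 - 86)/(d(-483) + s))/(380155 + 226920) = (-323210 + (-108258 - 86)/(0 - 36089))/(380155 + 226920) = (-323210 - 108344/(-36089))/607075 = (-323210 - 108344*(-1/36089))*(1/607075) = (-323210 + 108344/36089)*(1/607075) = -11664217346/36089*1/607075 = -11664217346/21908729675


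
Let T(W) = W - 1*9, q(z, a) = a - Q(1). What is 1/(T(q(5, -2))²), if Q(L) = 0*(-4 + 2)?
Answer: 1/121 ≈ 0.0082645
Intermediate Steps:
Q(L) = 0 (Q(L) = 0*(-2) = 0)
q(z, a) = a (q(z, a) = a - 1*0 = a + 0 = a)
T(W) = -9 + W (T(W) = W - 9 = -9 + W)
1/(T(q(5, -2))²) = 1/((-9 - 2)²) = 1/((-11)²) = 1/121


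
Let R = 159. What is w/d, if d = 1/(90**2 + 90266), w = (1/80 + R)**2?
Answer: 7958981971903/3200 ≈ 2.4872e+9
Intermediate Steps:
w = 161823841/6400 (w = (1/80 + 159)**2 = (12721/80)**2 = 161823841/6400 ≈ 25285.)
d = 1/98366 (d = 1/(8100 + 90266) = 1/98366 ≈ 1.0166e-5)
w/d = 161823841/(6400*(1/98366)) = (161823841/6400)*98366 = 7958981971903/3200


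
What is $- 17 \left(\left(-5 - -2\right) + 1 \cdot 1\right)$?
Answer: $34$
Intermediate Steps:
$- 17 \left(\left(-5 - -2\right) + 1 \cdot 1\right) = - 17 \left(\left(-5 + 2\right) + 1\right) = - 17 \left(-3 + 1\right) = \left(-17\right) \left(-2\right) = 34$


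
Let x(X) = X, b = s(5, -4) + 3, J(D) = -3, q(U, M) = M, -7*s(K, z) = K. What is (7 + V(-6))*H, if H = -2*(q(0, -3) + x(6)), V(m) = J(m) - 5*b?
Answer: 312/7 ≈ 44.571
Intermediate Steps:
s(K, z) = -K/7
b = 16/7 (b = -⅐*5 + 3 = -5/7 + 3 = 16/7 ≈ 2.2857)
V(m) = -101/7 (V(m) = -3 - 5*16/7 = -3 - 80/7 = -101/7)
H = -6 (H = -2*(-3 + 6) = -2*3 = -6)
(7 + V(-6))*H = (7 - 101/7)*(-6) = -52/7*(-6) = 312/7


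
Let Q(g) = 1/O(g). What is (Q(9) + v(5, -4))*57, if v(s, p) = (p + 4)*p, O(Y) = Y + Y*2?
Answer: 19/9 ≈ 2.1111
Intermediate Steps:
O(Y) = 3*Y (O(Y) = Y + 2*Y = 3*Y)
v(s, p) = p*(4 + p) (v(s, p) = (4 + p)*p = p*(4 + p))
Q(g) = 1/(3*g)
(Q(9) + v(5, -4))*57 = ((⅓)/9 - 4*(4 - 4))*57 = ((⅓)*(⅑) - 4*0)*57 = (1/27 + 0)*57 = (1/27)*57 = 19/9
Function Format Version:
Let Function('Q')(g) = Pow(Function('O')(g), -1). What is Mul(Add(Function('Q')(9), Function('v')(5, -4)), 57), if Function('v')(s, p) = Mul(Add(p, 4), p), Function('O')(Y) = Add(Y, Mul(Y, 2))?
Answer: Rational(19, 9) ≈ 2.1111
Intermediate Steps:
Function('O')(Y) = Mul(3, Y) (Function('O')(Y) = Add(Y, Mul(2, Y)) = Mul(3, Y))
Function('v')(s, p) = Mul(p, Add(4, p)) (Function('v')(s, p) = Mul(Add(4, p), p) = Mul(p, Add(4, p)))
Function('Q')(g) = Mul(Rational(1, 3), Pow(g, -1)) (Function('Q')(g) = Pow(Mul(3, g), -1) = Mul(Rational(1, 3), Pow(g, -1)))
Mul(Add(Function('Q')(9), Function('v')(5, -4)), 57) = Mul(Add(Mul(Rational(1, 3), Pow(9, -1)), Mul(-4, Add(4, -4))), 57) = Mul(Add(Mul(Rational(1, 3), Rational(1, 9)), Mul(-4, 0)), 57) = Mul(Add(Rational(1, 27), 0), 57) = Mul(Rational(1, 27), 57) = Rational(19, 9)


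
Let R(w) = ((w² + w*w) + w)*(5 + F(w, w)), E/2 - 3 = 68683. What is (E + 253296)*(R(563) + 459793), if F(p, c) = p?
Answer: 140975032839148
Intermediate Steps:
E = 137372 (E = 6 + 2*68683 = 6 + 137366 = 137372)
R(w) = (5 + w)*(w + 2*w²) (R(w) = ((w² + w*w) + w)*(5 + w) = ((w² + w²) + w)*(5 + w) = (2*w² + w)*(5 + w) = (w + 2*w²)*(5 + w) = (5 + w)*(w + 2*w²))
(E + 253296)*(R(563) + 459793) = (137372 + 253296)*(563*(5 + 2*563² + 11*563) + 459793) = 390668*(563*(5 + 2*316969 + 6193) + 459793) = 390668*(563*(5 + 633938 + 6193) + 459793) = 390668*(563*640136 + 459793) = 390668*(360396568 + 459793) = 390668*360856361 = 140975032839148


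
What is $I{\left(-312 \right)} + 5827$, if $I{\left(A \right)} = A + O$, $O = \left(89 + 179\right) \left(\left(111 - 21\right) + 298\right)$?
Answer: $109499$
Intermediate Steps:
$O = 103984$ ($O = 268 \left(90 + 298\right) = 268 \cdot 388 = 103984$)
$I{\left(A \right)} = 103984 + A$ ($I{\left(A \right)} = A + 103984 = 103984 + A$)
$I{\left(-312 \right)} + 5827 = \left(103984 - 312\right) + 5827 = 103672 + 5827 = 109499$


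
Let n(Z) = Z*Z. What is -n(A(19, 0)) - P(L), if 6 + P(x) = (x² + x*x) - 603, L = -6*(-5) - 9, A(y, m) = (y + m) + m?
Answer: -634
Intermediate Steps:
A(y, m) = y + 2*m (A(y, m) = (m + y) + m = y + 2*m)
n(Z) = Z²
L = 21 (L = 30 - 9 = 21)
P(x) = -609 + 2*x² (P(x) = -6 + ((x² + x*x) - 603) = -6 + ((x² + x²) - 603) = -6 + (2*x² - 603) = -6 + (-603 + 2*x²) = -609 + 2*x²)
-n(A(19, 0)) - P(L) = -(19 + 2*0)² - (-609 + 2*21²) = -(19 + 0)² - (-609 + 2*441) = -1*19² - (-609 + 882) = -1*361 - 1*273 = -361 - 273 = -634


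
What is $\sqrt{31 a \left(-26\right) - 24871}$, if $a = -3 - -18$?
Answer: $i \sqrt{36961} \approx 192.25 i$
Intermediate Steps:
$a = 15$ ($a = -3 + 18 = 15$)
$\sqrt{31 a \left(-26\right) - 24871} = \sqrt{31 \cdot 15 \left(-26\right) - 24871} = \sqrt{465 \left(-26\right) - 24871} = \sqrt{-12090 - 24871} = \sqrt{-36961} = i \sqrt{36961}$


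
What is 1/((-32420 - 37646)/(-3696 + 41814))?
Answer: -19059/35033 ≈ -0.54403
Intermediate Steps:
1/((-32420 - 37646)/(-3696 + 41814)) = 1/(-70066/38118) = 1/(-70066*1/38118) = 1/(-35033/19059) = -19059/35033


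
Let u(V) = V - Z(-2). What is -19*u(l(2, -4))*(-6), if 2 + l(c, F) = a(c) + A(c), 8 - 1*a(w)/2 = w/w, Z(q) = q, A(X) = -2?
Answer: 1368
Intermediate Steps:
a(w) = 14 (a(w) = 16 - 2*w/w = 16 - 2*1 = 16 - 2 = 14)
l(c, F) = 10 (l(c, F) = -2 + (14 - 2) = -2 + 12 = 10)
u(V) = 2 + V (u(V) = V - 1*(-2) = V + 2 = 2 + V)
-19*u(l(2, -4))*(-6) = -19*(2 + 10)*(-6) = -19*12*(-6) = -228*(-6) = 1368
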